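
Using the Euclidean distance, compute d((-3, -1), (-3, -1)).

(Σ|x_i - y_i|^2)^(1/2) = (|-3 - (-3)|^2 + |-1 - (-1)|^2)^(1/2)
= (0^2 + 0^2)^(1/2) = (0 + 0)^(1/2) = (0)^(1/2) = 0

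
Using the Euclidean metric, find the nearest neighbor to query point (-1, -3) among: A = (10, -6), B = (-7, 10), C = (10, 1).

Distances: d(A) ≈ 11.4018, d(B) ≈ 14.3178, d(C) ≈ 11.7047. Nearest: A = (10, -6) with distance 11.4018.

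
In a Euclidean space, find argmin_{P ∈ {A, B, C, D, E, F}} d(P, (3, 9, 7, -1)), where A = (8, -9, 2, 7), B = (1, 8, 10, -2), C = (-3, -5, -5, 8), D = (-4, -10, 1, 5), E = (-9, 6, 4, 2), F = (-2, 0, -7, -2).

Distances: d(A) ≈ 20.9284, d(B) ≈ 3.873, d(C) ≈ 21.3776, d(D) ≈ 21.9545, d(E) ≈ 13.0767, d(F) ≈ 17.4069. Nearest: B = (1, 8, 10, -2) with distance 3.873.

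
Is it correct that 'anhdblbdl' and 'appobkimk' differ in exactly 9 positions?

Differing positions: 2, 3, 4, 6, 7, 8, 9. Hamming distance = 7, so the claim that d_H = 9 is false.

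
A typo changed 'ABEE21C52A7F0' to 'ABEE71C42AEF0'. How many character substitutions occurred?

Differing positions: 5, 8, 11. Hamming distance = 3.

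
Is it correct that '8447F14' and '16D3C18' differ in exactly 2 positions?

Differing positions: 1, 2, 3, 4, 5, 7. Hamming distance = 6, so the claim that d_H = 2 is false.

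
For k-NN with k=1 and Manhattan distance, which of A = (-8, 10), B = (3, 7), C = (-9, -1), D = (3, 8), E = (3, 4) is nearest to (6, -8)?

Distances: d(A) = 32, d(B) = 18, d(C) = 22, d(D) = 19, d(E) = 15. Nearest: E = (3, 4) with distance 15.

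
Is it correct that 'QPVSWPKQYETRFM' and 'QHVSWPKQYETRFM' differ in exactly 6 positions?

Differing positions: 2. Hamming distance = 1, so the claim that d_H = 6 is false.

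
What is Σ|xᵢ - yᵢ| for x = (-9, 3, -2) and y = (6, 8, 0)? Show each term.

Σ|x_i - y_i| = |-9 - 6| + |3 - 8| + |-2 - 0| = 15 + 5 + 2 = 22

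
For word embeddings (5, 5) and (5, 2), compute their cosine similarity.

With u = (5, 5), v = (5, 2):
u·v = 5·5 + 5·2 = 25 + 10 = 35.
|u| = √(5² + 5²) = √50, |v| = √(5² + 2²) = √29, so |u||v| = √(50·29) = √1450.
cos θ = (u·v)/(|u||v|) = 35/√1450 ≈ 0.9191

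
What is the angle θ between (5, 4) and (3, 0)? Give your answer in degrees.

With u = (5, 4), v = (3, 0):
u·v = 5·3 + 4·0 = 15 + 0 = 15.
|u| = √(5² + 4²) = √41, |v| = √(3² + 0²) = √9, so |u||v| = √(41·9) = √369.
cos θ = (u·v)/(|u||v|) = 15/√369 ≈ 0.780869
θ = arccos(0.780869) ≈ 38.66°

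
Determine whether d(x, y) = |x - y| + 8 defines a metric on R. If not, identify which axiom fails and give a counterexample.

No. d fails identity of indiscernibles (specifically d(x,x) = 0): d(1, 1) = |1 - 1| + 8 = 0 + 8 = 8 ≠ 0.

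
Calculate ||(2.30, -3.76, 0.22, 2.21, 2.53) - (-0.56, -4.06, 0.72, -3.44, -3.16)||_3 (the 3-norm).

(Σ|x_i - y_i|^3)^(1/3) = (|2.3 - (-0.56)|^3 + |-3.76 - (-4.06)|^3 + |0.22 - 0.72|^3 + |2.21 - (-3.44)|^3 + |2.53 - (-3.16)|^3)^(1/3)
= (2.86^3 + 0.3^3 + 0.5^3 + 5.65^3 + 5.69^3)^(1/3) ≈ (23.3937 + 0.027 + 0.125 + 180.3621 + 184.22)^(1/3) = (388.1278)^(1/3) ≈ 7.2944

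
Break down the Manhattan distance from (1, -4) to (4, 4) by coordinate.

Σ|x_i - y_i| = |1 - 4| + |-4 - 4| = 3 + 8 = 11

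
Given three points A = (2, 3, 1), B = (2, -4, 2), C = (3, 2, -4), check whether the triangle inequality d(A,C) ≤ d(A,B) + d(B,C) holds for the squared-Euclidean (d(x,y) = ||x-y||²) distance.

d(A,B) = 0² + 7² + 1² = 50, d(B,C) = 1² + 6² + 6² = 73, d(A,C) = 1² + 1² + 5² = 27.
d(A,C) = 27 ≤ 50 + 73 = 123. Triangle inequality is satisfied.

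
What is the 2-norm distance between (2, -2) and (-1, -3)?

(Σ|x_i - y_i|^2)^(1/2) = (|2 - (-1)|^2 + |-2 - (-3)|^2)^(1/2)
= (3^2 + 1^2)^(1/2) = (9 + 1)^(1/2) = (10)^(1/2) ≈ 3.1623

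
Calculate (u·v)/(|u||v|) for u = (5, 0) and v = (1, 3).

With u = (5, 0), v = (1, 3):
u·v = 5·1 + 0·3 = 5 + 0 = 5.
|u| = √(5² + 0²) = √25, |v| = √(1² + 3²) = √10, so |u||v| = √(25·10) = √250.
cos θ = (u·v)/(|u||v|) = 5/√250 ≈ 0.3162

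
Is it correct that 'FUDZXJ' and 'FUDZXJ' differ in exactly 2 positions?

Differing positions: none. Hamming distance = 0, so the claim that d_H = 2 is false.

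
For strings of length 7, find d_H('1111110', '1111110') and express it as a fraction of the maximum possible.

Differing positions: none. Hamming distance = 0. The maximum possible Hamming distance for length-7 strings is 7, so d_H/7 = 0/7 = 0.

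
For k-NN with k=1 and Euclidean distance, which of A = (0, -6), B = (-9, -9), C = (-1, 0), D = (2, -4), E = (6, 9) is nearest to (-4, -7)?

Distances: d(A) ≈ 4.1231, d(B) ≈ 5.3852, d(C) ≈ 7.6158, d(D) ≈ 6.7082, d(E) ≈ 18.868. Nearest: A = (0, -6) with distance 4.1231.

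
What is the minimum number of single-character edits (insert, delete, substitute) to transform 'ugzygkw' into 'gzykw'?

Let D[i][j] be the edit distance between the first i characters of 'ugzygkw' and the first j characters of 'gzykw', with D[i][0] = i, D[0][j] = j, and D[i][j] = D[i-1][j-1] if the characters match, else 1 + min(D[i-1][j], D[i][j-1], D[i-1][j-1]). Filling the table (rows: prefixes of 'ugzygkw', columns: prefixes of 'gzykw'):
     ε  g  z  y  k  w
  ε  0  1  2  3  4  5
  u  1  1  2  3  4  5
  g  2  1  2  3  4  5
  z  3  2  1  2  3  4
  y  4  3  2  1  2  3
  g  5  4  3  2  2  3
  k  6  5  4  3  2  3
  w  7  6  5  4  3  2
The bottom-right entry gives D[7][5] = 2, so no sequence of fewer than 2 edits works. Backtracking through the table gives one optimal edit sequence (2 edits):
  ugzygkw → gzygkw (del u @1)
  gzygkw → gzykw (del g @4)
Edit distance = 2.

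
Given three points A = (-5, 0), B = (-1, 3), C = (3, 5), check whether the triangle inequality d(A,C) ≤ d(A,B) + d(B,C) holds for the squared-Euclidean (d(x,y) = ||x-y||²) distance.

d(A,B) = 4² + 3² = 25, d(B,C) = 4² + 2² = 20, d(A,C) = 8² + 5² = 89.
d(A,C) = 89 > 25 + 20 = 45. Triangle inequality is VIOLATED. (Squared-Euclidean is not a metric — this is a counterexample.)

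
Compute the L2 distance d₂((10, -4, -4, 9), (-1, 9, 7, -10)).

√(Σ(x_i - y_i)²) = √((10 - (-1))² + (-4 - 9)² + (-4 - 7)² + (9 - (-10))²)
= √(11² + (-13)² + (-11)² + 19²) = √(121 + 169 + 121 + 361) = √772 ≈ 27.7849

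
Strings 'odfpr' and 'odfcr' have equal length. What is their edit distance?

Let D[i][j] be the edit distance between the first i characters of 'odfpr' and the first j characters of 'odfcr', with D[i][0] = i, D[0][j] = j, and D[i][j] = D[i-1][j-1] if the characters match, else 1 + min(D[i-1][j], D[i][j-1], D[i-1][j-1]). Filling the table (rows: prefixes of 'odfpr', columns: prefixes of 'odfcr'):
     ε  o  d  f  c  r
  ε  0  1  2  3  4  5
  o  1  0  1  2  3  4
  d  2  1  0  1  2  3
  f  3  2  1  0  1  2
  p  4  3  2  1  1  2
  r  5  4  3  2  2  1
The bottom-right entry gives D[5][5] = 1, so no sequence of fewer than 1 edit works. Backtracking through the table gives one optimal edit sequence (1 edit):
  odfpr → odfcr (sub p→c @4)
Edit distance = 1.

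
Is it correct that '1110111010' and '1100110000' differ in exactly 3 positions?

Differing positions: 3, 7, 9. Hamming distance = 3, so the claim is true.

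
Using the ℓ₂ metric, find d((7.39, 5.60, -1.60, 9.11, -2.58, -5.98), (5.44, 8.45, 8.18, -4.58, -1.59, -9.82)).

√(Σ(x_i - y_i)²) = √((7.39 - 5.44)² + (5.6 - 8.45)² + (-1.6 - 8.18)² + (9.11 - (-4.58))² + (-2.58 - (-1.59))² + (-5.98 - (-9.82))²)
= √(1.95² + (-2.85)² + (-9.78)² + 13.69² + (-0.99)² + 3.84²) = √(3.8025 + 8.1225 + 95.6484 + 187.4161 + 0.9801 + 14.7456) = √310.7152 ≈ 17.6271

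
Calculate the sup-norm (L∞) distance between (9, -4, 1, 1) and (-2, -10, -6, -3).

max(|x_i - y_i|) = max(|9 - (-2)|, |-4 - (-10)|, |1 - (-6)|, |1 - (-3)|) = max(11, 6, 7, 4) = 11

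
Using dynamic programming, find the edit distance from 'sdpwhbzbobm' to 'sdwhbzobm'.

Let D[i][j] be the edit distance between the first i characters of 'sdpwhbzbobm' and the first j characters of 'sdwhbzobm', with D[i][0] = i, D[0][j] = j, and D[i][j] = D[i-1][j-1] if the characters match, else 1 + min(D[i-1][j], D[i][j-1], D[i-1][j-1]). Filling the table (rows: prefixes of 'sdpwhbzbobm', columns: prefixes of 'sdwhbzobm'):
     ε  s  d  w  h  b  z  o  b  m
  ε  0  1  2  3  4  5  6  7  8  9
  s  1  0  1  2  3  4  5  6  7  8
  d  2  1  0  1  2  3  4  5  6  7
  p  3  2  1  1  2  3  4  5  6  7
  w  4  3  2  1  2  3  4  5  6  7
  h  5  4  3  2  1  2  3  4  5  6
  b  6  5  4  3  2  1  2  3  4  5
  z  7  6  5  4  3  2  1  2  3  4
  b  8  7  6  5  4  3  2  2  2  3
  o  9  8  7  6  5  4  3  2  3  3
  b 10  9  8  7  6  5  4  3  2  3
  m 11 10  9  8  7  6  5  4  3  2
The bottom-right entry gives D[11][9] = 2, so no sequence of fewer than 2 edits works. Backtracking through the table gives one optimal edit sequence (2 edits):
  sdpwhbzbobm → sdwhbzbobm (del p @3)
  sdwhbzbobm → sdwhbzobm (del b @7)
Edit distance = 2.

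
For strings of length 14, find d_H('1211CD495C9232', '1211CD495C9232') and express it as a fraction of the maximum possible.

Differing positions: none. Hamming distance = 0. The maximum possible Hamming distance for length-14 strings is 14, so d_H/14 = 0/14 = 0.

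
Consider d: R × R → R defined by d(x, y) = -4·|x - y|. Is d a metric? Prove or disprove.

No. With c = -4 < 0, d fails non-negativity: d(5, 9) = -4·|5 - 9| = -4·4 = -16 < 0.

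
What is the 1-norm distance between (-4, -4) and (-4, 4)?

Σ|x_i - y_i| = |-4 - (-4)| + |-4 - 4| = 0 + 8 = 8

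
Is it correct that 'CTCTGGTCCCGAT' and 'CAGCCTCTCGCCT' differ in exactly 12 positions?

Differing positions: 2, 3, 4, 5, 6, 7, 8, 10, 11, 12. Hamming distance = 10, so the claim that d_H = 12 is false.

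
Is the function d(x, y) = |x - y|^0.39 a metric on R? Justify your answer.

Yes. With 0 < p = 0.39 ≤ 1, d(x,y) = |x-y|^0.39 is a metric on R. Non-negativity and symmetry are immediate; |x-y|^0.39 = 0 ⟺ |x-y| = 0 ⟺ x = y. For the triangle inequality, the function t ↦ t^0.39 is subadditive on [0,∞) when p ≤ 1, so |x-z|^0.39 ≤ (|x-y| + |y-z|)^0.39 ≤ |x-y|^0.39 + |y-z|^0.39.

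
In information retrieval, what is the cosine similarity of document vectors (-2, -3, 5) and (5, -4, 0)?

With u = (-2, -3, 5), v = (5, -4, 0):
u·v = (-2)·5 + (-3)·(-4) + 5·0 = (-10) + 12 + 0 = 2.
|u| = √((-2)² + (-3)² + 5²) = √38, |v| = √(5² + (-4)² + 0²) = √41, so |u||v| = √(38·41) = √1558.
cos θ = (u·v)/(|u||v|) = 2/√1558 ≈ 0.0507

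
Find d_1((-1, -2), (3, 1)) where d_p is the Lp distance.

Σ|x_i - y_i| = |-1 - 3| + |-2 - 1| = 4 + 3 = 7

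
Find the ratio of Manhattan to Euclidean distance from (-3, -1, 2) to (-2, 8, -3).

L1 = |-3 - (-2)| + |-1 - 8| + |2 - (-3)| = 1 + 9 + 5 = 15
L2 = √(1² + 9² + 5²) = √107 ≈ 10.3441
L1 ≥ L2 always (equality iff movement is along one axis); L1 > L2 here.
Ratio L1/L2 = 15/√107 ≈ 1.4501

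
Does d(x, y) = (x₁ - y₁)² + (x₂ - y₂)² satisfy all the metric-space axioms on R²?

No. The squared Euclidean distance fails the triangle inequality. Counterexample: x = (0, 0), y = (5, 3), z = (10, 6). d(x,z) = 10² + 6² = 136, but d(x,y) + d(y,z) = (5² + 3²) + (5² + 3²) = 34 + 34 = 68. Since 136 > 68, the triangle inequality is violated. (Note: √d, the ordinary Euclidean distance, IS a metric.)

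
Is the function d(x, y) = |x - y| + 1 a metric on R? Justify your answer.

No. d fails identity of indiscernibles (specifically d(x,x) = 0): d(4, 4) = |4 - 4| + 1 = 0 + 1 = 1 ≠ 0.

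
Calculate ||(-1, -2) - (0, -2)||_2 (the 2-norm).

(Σ|x_i - y_i|^2)^(1/2) = (|-1 - 0|^2 + |-2 - (-2)|^2)^(1/2)
= (1^2 + 0^2)^(1/2) = (1 + 0)^(1/2) = (1)^(1/2) = 1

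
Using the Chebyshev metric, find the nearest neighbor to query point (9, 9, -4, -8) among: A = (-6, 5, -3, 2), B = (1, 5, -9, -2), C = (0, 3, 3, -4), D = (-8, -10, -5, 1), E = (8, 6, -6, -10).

Distances: d(A) = 15, d(B) = 8, d(C) = 9, d(D) = 19, d(E) = 3. Nearest: E = (8, 6, -6, -10) with distance 3.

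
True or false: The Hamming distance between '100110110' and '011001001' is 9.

Differing positions: 1, 2, 3, 4, 5, 6, 7, 8, 9. Hamming distance = 9, so the claim is true.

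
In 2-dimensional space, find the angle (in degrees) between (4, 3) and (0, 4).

With u = (4, 3), v = (0, 4):
u·v = 4·0 + 3·4 = 0 + 12 = 12.
|u| = √(4² + 3²) = √25, |v| = √(0² + 4²) = √16, so |u||v| = √(25·16) = √400 = 20.
cos θ = (u·v)/(|u||v|) = 12/20 = 0.6
θ = arccos(0.6) ≈ 53.13°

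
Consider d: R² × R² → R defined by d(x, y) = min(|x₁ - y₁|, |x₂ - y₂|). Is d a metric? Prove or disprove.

No. d fails identity of indiscernibles: take x = (3, 0) and y = (3, 4). Then d(x,y) = min(|3 - 3|, |0 - 4|) = min(0, 4) = 0, yet x ≠ y.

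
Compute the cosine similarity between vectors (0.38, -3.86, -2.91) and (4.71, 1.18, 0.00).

With u = (0.38, -3.86, -2.91), v = (4.71, 1.18, 0.00):
u·v = 0.38·4.71 + (-3.86)·1.18 + (-2.91)·0 = 1.7898 + (-4.5548) + 0 = -2.765.
|u| = √(0.38² + (-3.86)² + (-2.91)²) = √(0.1444 + 14.8996 + 8.4681) = √23.5121, |v| = √(4.71² + 1.18² + 0²) = √(22.1841 + 1.3924 + 0) = √23.5765.
cos θ = (u·v)/(|u||v|) = -2.765/(√23.5121·√23.5765) ≈ -0.1174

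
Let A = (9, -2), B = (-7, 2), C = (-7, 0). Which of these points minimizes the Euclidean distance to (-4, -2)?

Distances: d(A) = 13, d(B) = 5, d(C) ≈ 3.6056. Nearest: C = (-7, 0) with distance 3.6056.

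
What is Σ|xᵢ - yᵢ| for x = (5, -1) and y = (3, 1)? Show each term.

Σ|x_i - y_i| = |5 - 3| + |-1 - 1| = 2 + 2 = 4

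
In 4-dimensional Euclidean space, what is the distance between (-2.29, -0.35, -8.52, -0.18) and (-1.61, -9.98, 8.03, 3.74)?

√(Σ(x_i - y_i)²) = √((-2.29 - (-1.61))² + (-0.35 - (-9.98))² + (-8.52 - 8.03)² + (-0.18 - 3.74)²)
= √((-0.68)² + 9.63² + (-16.55)² + (-3.92)²) = √(0.4624 + 92.7369 + 273.9025 + 15.3664) = √382.4682 ≈ 19.5568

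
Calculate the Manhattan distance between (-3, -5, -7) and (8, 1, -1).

Σ|x_i - y_i| = |-3 - 8| + |-5 - 1| + |-7 - (-1)| = 11 + 6 + 6 = 23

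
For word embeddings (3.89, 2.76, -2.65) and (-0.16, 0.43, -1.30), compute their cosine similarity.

With u = (3.89, 2.76, -2.65), v = (-0.16, 0.43, -1.30):
u·v = 3.89·(-0.16) + 2.76·0.43 + (-2.65)·(-1.3) = (-0.6224) + 1.1868 + 3.445 = 4.0094.
|u| = √(3.89² + 2.76² + (-2.65)²) = √(15.1321 + 7.6176 + 7.0225) = √29.7722, |v| = √((-0.16)² + 0.43² + (-1.3)²) = √(0.0256 + 0.1849 + 1.69) = √1.9005.
cos θ = (u·v)/(|u||v|) = 4.0094/(√29.7722·√1.9005) ≈ 0.533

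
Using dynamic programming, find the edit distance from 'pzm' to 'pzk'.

Let D[i][j] be the edit distance between the first i characters of 'pzm' and the first j characters of 'pzk', with D[i][0] = i, D[0][j] = j, and D[i][j] = D[i-1][j-1] if the characters match, else 1 + min(D[i-1][j], D[i][j-1], D[i-1][j-1]). Filling the table (rows: prefixes of 'pzm', columns: prefixes of 'pzk'):
     ε  p  z  k
  ε  0  1  2  3
  p  1  0  1  2
  z  2  1  0  1
  m  3  2  1  1
The bottom-right entry gives D[3][3] = 1, so no sequence of fewer than 1 edit works. Backtracking through the table gives one optimal edit sequence (1 edit):
  pzm → pzk (sub m→k @3)
Edit distance = 1.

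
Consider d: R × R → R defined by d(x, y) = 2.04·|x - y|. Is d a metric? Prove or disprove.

Yes. Since |x - y| is a metric on R and 2.04 > 0, the positive scalar multiple 2.04·|x - y| is also a metric: scaling by a positive constant preserves non-negativity, identity (d=0 ⟺ |x-y|=0 ⟺ x=y), symmetry, and the triangle inequality.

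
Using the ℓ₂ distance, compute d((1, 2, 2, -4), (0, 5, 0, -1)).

(Σ|x_i - y_i|^2)^(1/2) = (|1 - 0|^2 + |2 - 5|^2 + |2 - 0|^2 + |-4 - (-1)|^2)^(1/2)
= (1^2 + 3^2 + 2^2 + 3^2)^(1/2) = (1 + 9 + 4 + 9)^(1/2) = (23)^(1/2) ≈ 4.7958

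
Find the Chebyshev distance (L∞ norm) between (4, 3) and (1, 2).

max(|x_i - y_i|) = max(|4 - 1|, |3 - 2|) = max(3, 1) = 3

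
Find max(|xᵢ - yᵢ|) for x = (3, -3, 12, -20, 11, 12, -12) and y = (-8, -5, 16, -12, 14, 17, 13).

max(|x_i - y_i|) = max(|3 - (-8)|, |-3 - (-5)|, |12 - 16|, |-20 - (-12)|, |11 - 14|, |12 - 17|, |-12 - 13|) = max(11, 2, 4, 8, 3, 5, 25) = 25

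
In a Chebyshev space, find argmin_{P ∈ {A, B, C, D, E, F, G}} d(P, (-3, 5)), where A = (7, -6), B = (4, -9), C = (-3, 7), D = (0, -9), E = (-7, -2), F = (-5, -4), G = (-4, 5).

Distances: d(A) = 11, d(B) = 14, d(C) = 2, d(D) = 14, d(E) = 7, d(F) = 9, d(G) = 1. Nearest: G = (-4, 5) with distance 1.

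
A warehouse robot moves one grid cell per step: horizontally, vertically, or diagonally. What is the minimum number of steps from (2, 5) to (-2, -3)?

max(|x_i - y_i|) = max(|2 - (-2)|, |5 - (-3)|) = max(4, 8) = 8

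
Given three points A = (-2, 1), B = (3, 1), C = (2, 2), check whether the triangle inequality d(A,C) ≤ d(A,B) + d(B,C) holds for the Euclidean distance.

d(A,B) = √(5² + 0²) = √25 = 5, d(B,C) = √(1² + 1²) = √2 ≈ 1.4142, d(A,C) = √(4² + 1²) = √17 ≈ 4.1231.
d(A,C) ≈ 4.1231 ≤ 5 + 1.4142 = 6.4142. Triangle inequality is satisfied.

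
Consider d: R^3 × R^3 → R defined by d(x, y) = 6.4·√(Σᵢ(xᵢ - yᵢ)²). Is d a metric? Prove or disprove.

Yes. The L2 (Euclidean) norm induces a metric on R^3, and multiplying a metric by a positive constant 6.4 > 0 preserves all four axioms: non-negativity (6.4·||x-y|| ≥ 0), identity (6.4·||x-y|| = 0 ⟺ ||x-y|| = 0 ⟺ x = y), symmetry (||x-y|| = ||y-x||), and the triangle inequality (6.4·||x-z|| ≤ 6.4·||x-y|| + 6.4·||y-z||). So d is a metric.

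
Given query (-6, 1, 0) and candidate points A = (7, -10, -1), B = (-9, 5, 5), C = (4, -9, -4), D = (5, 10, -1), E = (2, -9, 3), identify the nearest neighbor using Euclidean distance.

Distances: d(A) ≈ 17.0587, d(B) ≈ 7.0711, d(C) ≈ 14.6969, d(D) ≈ 14.2478, d(E) ≈ 13.1529. Nearest: B = (-9, 5, 5) with distance 7.0711.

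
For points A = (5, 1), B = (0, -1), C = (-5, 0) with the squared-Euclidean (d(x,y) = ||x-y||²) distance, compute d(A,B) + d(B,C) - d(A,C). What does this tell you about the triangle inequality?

d(A,B) = 5² + 2² = 29, d(B,C) = 5² + 1² = 26, d(A,C) = 10² + 1² = 101.
d(A,B) + d(B,C) - d(A,C) = 29 + 26 - 101 = 55 - 101 = -46. This is < 0, so the triangle inequality FAILS for these points (squared-Euclidean is not a metric).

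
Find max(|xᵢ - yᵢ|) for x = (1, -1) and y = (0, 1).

max(|x_i - y_i|) = max(|1 - 0|, |-1 - 1|) = max(1, 2) = 2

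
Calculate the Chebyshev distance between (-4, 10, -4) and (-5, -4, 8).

max(|x_i - y_i|) = max(|-4 - (-5)|, |10 - (-4)|, |-4 - 8|) = max(1, 14, 12) = 14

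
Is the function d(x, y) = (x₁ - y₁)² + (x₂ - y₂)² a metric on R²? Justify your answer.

No. The squared Euclidean distance fails the triangle inequality. Counterexample: x = (0, 0), y = (1, 4), z = (2, 8). d(x,z) = 2² + 8² = 68, but d(x,y) + d(y,z) = (1² + 4²) + (1² + 4²) = 17 + 17 = 34. Since 68 > 34, the triangle inequality is violated. (Note: √d, the ordinary Euclidean distance, IS a metric.)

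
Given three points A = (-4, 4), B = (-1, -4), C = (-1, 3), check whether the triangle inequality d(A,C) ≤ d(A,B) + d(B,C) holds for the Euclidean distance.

d(A,B) = √(3² + 8²) = √73 ≈ 8.544, d(B,C) = √(0² + 7²) = √49 = 7, d(A,C) = √(3² + 1²) = √10 ≈ 3.1623.
d(A,C) ≈ 3.1623 ≤ 8.544 + 7 = 15.544. Triangle inequality is satisfied.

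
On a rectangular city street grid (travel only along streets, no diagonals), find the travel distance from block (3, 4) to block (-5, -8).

Σ|x_i - y_i| = |3 - (-5)| + |4 - (-8)| = 8 + 12 = 20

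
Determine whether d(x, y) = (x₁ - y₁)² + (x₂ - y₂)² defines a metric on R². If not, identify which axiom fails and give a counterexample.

No. The squared Euclidean distance fails the triangle inequality. Counterexample: x = (0, 0), y = (2, 4), z = (4, 8). d(x,z) = 4² + 8² = 80, but d(x,y) + d(y,z) = (2² + 4²) + (2² + 4²) = 20 + 20 = 40. Since 80 > 40, the triangle inequality is violated. (Note: √d, the ordinary Euclidean distance, IS a metric.)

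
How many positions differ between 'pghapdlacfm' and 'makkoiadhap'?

Differing positions: 1, 2, 3, 4, 5, 6, 7, 8, 9, 10, 11. Hamming distance = 11.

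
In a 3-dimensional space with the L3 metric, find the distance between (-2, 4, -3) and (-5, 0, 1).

(Σ|x_i - y_i|^3)^(1/3) = (|-2 - (-5)|^3 + |4 - 0|^3 + |-3 - 1|^3)^(1/3)
= (3^3 + 4^3 + 4^3)^(1/3) = (27 + 64 + 64)^(1/3) = (155)^(1/3) ≈ 5.3717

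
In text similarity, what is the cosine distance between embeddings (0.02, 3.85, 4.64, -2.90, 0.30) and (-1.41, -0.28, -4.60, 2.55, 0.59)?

With u = (0.02, 3.85, 4.64, -2.90, 0.30), v = (-1.41, -0.28, -4.60, 2.55, 0.59):
u·v = 0.02·(-1.41) + 3.85·(-0.28) + 4.64·(-4.6) + (-2.9)·2.55 + 0.3·0.59 = (-0.0282) + (-1.078) + (-21.344) + (-7.395) + 0.177 = -29.6682.
|u| = √(0.02² + 3.85² + 4.64² + (-2.9)² + 0.3²) = √(0.0004 + 14.8225 + 21.5296 + 8.41 + 0.09) = √44.8525, |v| = √((-1.41)² + (-0.28)² + (-4.6)² + 2.55² + 0.59²) = √(1.9881 + 0.0784 + 21.16 + 6.5025 + 0.3481) = √30.0771.
cos θ = (u·v)/(|u||v|) = -29.6682/(√44.8525·√30.0771) ≈ -0.8078
Cosine distance = 1 - cos θ ≈ 1 - (-0.8078) = 1.8078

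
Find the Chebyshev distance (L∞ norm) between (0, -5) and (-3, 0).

max(|x_i - y_i|) = max(|0 - (-3)|, |-5 - 0|) = max(3, 5) = 5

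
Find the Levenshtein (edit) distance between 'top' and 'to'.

Let D[i][j] be the edit distance between the first i characters of 'top' and the first j characters of 'to', with D[i][0] = i, D[0][j] = j, and D[i][j] = D[i-1][j-1] if the characters match, else 1 + min(D[i-1][j], D[i][j-1], D[i-1][j-1]). Filling the table (rows: prefixes of 'top', columns: prefixes of 'to'):
     ε  t  o
  ε  0  1  2
  t  1  0  1
  o  2  1  0
  p  3  2  1
The bottom-right entry gives D[3][2] = 1, so no sequence of fewer than 1 edit works. Backtracking through the table gives one optimal edit sequence (1 edit):
  top → to (del p @3)
Edit distance = 1.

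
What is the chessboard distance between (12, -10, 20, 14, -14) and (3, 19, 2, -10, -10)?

max(|x_i - y_i|) = max(|12 - 3|, |-10 - 19|, |20 - 2|, |14 - (-10)|, |-14 - (-10)|) = max(9, 29, 18, 24, 4) = 29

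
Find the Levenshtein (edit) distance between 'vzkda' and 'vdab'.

Let D[i][j] be the edit distance between the first i characters of 'vzkda' and the first j characters of 'vdab', with D[i][0] = i, D[0][j] = j, and D[i][j] = D[i-1][j-1] if the characters match, else 1 + min(D[i-1][j], D[i][j-1], D[i-1][j-1]). Filling the table (rows: prefixes of 'vzkda', columns: prefixes of 'vdab'):
     ε  v  d  a  b
  ε  0  1  2  3  4
  v  1  0  1  2  3
  z  2  1  1  2  3
  k  3  2  2  2  3
  d  4  3  2  3  3
  a  5  4  3  2  3
The bottom-right entry gives D[5][4] = 3, so no sequence of fewer than 3 edits works. Backtracking through the table gives one optimal edit sequence (3 edits):
  vzkda → vkda (del z @2)
  vkda → vda (del k @2)
  vda → vdab (ins b @4)
Edit distance = 3.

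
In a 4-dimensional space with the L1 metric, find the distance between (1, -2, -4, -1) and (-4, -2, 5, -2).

Σ|x_i - y_i| = |1 - (-4)| + |-2 - (-2)| + |-4 - 5| + |-1 - (-2)| = 5 + 0 + 9 + 1 = 15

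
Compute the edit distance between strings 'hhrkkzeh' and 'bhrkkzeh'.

Let D[i][j] be the edit distance between the first i characters of 'hhrkkzeh' and the first j characters of 'bhrkkzeh', with D[i][0] = i, D[0][j] = j, and D[i][j] = D[i-1][j-1] if the characters match, else 1 + min(D[i-1][j], D[i][j-1], D[i-1][j-1]). Filling the table (rows: prefixes of 'hhrkkzeh', columns: prefixes of 'bhrkkzeh'):
     ε  b  h  r  k  k  z  e  h
  ε  0  1  2  3  4  5  6  7  8
  h  1  1  1  2  3  4  5  6  7
  h  2  2  1  2  3  4  5  6  6
  r  3  3  2  1  2  3  4  5  6
  k  4  4  3  2  1  2  3  4  5
  k  5  5  4  3  2  1  2  3  4
  z  6  6  5  4  3  2  1  2  3
  e  7  7  6  5  4  3  2  1  2
  h  8  8  7  6  5  4  3  2  1
The bottom-right entry gives D[8][8] = 1, so no sequence of fewer than 1 edit works. Backtracking through the table gives one optimal edit sequence (1 edit):
  hhrkkzeh → bhrkkzeh (sub h→b @1)
Edit distance = 1.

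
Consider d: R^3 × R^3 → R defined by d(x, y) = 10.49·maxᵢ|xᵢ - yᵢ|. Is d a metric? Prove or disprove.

Yes. The L∞ (Chebyshev) norm induces a metric on R^3, and multiplying a metric by a positive constant 10.49 > 0 preserves all four axioms: non-negativity (10.49·||x-y|| ≥ 0), identity (10.49·||x-y|| = 0 ⟺ ||x-y|| = 0 ⟺ x = y), symmetry (||x-y|| = ||y-x||), and the triangle inequality (10.49·||x-z|| ≤ 10.49·||x-y|| + 10.49·||y-z||). So d is a metric.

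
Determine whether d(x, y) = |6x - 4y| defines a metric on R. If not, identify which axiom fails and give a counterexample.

No. d fails symmetry: d(9, 4) = |6·9 - 4·4| = |38| = 38, but d(4, 9) = |6·4 - 4·9| = |-12| = 12. Since 38 ≠ 12, d(x,y) ≠ d(y,x) in general.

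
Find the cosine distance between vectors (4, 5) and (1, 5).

With u = (4, 5), v = (1, 5):
u·v = 4·1 + 5·5 = 4 + 25 = 29.
|u| = √(4² + 5²) = √41, |v| = √(1² + 5²) = √26, so |u||v| = √(41·26) = √1066.
cos θ = (u·v)/(|u||v|) = 29/√1066 ≈ 0.8882
Cosine distance = 1 - cos θ ≈ 1 - 0.8882 = 0.1118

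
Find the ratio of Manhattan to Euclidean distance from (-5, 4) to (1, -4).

L1 = |-5 - 1| + |4 - (-4)| = 6 + 8 = 14
L2 = √(6² + 8²) = √100 = 10
L1 ≥ L2 always (equality iff movement is along one axis); L1 > L2 here.
Ratio L1/L2 = 14/10 = 1.4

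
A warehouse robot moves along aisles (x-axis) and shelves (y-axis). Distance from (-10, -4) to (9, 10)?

Σ|x_i - y_i| = |-10 - 9| + |-4 - 10| = 19 + 14 = 33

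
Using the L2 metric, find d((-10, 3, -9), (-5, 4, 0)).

√(Σ(x_i - y_i)²) = √((-10 - (-5))² + (3 - 4)² + (-9 - 0)²)
= √((-5)² + (-1)² + (-9)²) = √(25 + 1 + 81) = √107 ≈ 10.3441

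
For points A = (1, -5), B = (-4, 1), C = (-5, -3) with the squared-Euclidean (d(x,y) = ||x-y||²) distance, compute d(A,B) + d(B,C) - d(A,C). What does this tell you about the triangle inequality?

d(A,B) = 5² + 6² = 61, d(B,C) = 1² + 4² = 17, d(A,C) = 6² + 2² = 40.
d(A,B) + d(B,C) - d(A,C) = 61 + 17 - 40 = 78 - 40 = 38. This is ≥ 0, so the triangle inequality holds for these points.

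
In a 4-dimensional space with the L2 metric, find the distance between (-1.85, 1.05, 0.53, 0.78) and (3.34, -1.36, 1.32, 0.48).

(Σ|x_i - y_i|^2)^(1/2) = (|-1.85 - 3.34|^2 + |1.05 - (-1.36)|^2 + |0.53 - 1.32|^2 + |0.78 - 0.48|^2)^(1/2)
= (5.19^2 + 2.41^2 + 0.79^2 + 0.3^2)^(1/2) = (26.9361 + 5.8081 + 0.6241 + 0.09)^(1/2) = (33.4583)^(1/2) ≈ 5.7843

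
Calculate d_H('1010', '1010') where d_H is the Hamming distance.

Differing positions: none. Hamming distance = 0.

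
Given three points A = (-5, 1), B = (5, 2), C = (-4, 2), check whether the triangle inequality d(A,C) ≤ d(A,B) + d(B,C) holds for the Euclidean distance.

d(A,B) = √(10² + 1²) = √101 ≈ 10.0499, d(B,C) = √(9² + 0²) = √81 = 9, d(A,C) = √(1² + 1²) = √2 ≈ 1.4142.
d(A,C) ≈ 1.4142 ≤ 10.0499 + 9 = 19.0499. Triangle inequality is satisfied.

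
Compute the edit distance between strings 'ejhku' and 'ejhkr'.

Let D[i][j] be the edit distance between the first i characters of 'ejhku' and the first j characters of 'ejhkr', with D[i][0] = i, D[0][j] = j, and D[i][j] = D[i-1][j-1] if the characters match, else 1 + min(D[i-1][j], D[i][j-1], D[i-1][j-1]). Filling the table (rows: prefixes of 'ejhku', columns: prefixes of 'ejhkr'):
     ε  e  j  h  k  r
  ε  0  1  2  3  4  5
  e  1  0  1  2  3  4
  j  2  1  0  1  2  3
  h  3  2  1  0  1  2
  k  4  3  2  1  0  1
  u  5  4  3  2  1  1
The bottom-right entry gives D[5][5] = 1, so no sequence of fewer than 1 edit works. Backtracking through the table gives one optimal edit sequence (1 edit):
  ejhku → ejhkr (sub u→r @5)
Edit distance = 1.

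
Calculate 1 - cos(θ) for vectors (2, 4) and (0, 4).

With u = (2, 4), v = (0, 4):
u·v = 2·0 + 4·4 = 0 + 16 = 16.
|u| = √(2² + 4²) = √20, |v| = √(0² + 4²) = √16, so |u||v| = √(20·16) = √320.
cos θ = (u·v)/(|u||v|) = 16/√320 ≈ 0.8944
Cosine distance = 1 - cos θ ≈ 1 - 0.8944 = 0.1056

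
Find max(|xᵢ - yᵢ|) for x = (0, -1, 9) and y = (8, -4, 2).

max(|x_i - y_i|) = max(|0 - 8|, |-1 - (-4)|, |9 - 2|) = max(8, 3, 7) = 8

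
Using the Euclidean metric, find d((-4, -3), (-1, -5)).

√(Σ(x_i - y_i)²) = √((-4 - (-1))² + (-3 - (-5))²)
= √((-3)² + 2²) = √(9 + 4) = √13 ≈ 3.6056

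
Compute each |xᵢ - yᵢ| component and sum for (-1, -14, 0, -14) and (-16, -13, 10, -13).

Σ|x_i - y_i| = |-1 - (-16)| + |-14 - (-13)| + |0 - 10| + |-14 - (-13)| = 15 + 1 + 10 + 1 = 27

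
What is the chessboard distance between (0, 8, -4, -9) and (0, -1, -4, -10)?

max(|x_i - y_i|) = max(|0 - 0|, |8 - (-1)|, |-4 - (-4)|, |-9 - (-10)|) = max(0, 9, 0, 1) = 9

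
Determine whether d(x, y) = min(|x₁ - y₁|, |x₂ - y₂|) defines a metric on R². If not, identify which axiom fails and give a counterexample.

No. d fails identity of indiscernibles: take x = (0, 0) and y = (0, 1). Then d(x,y) = min(|0 - 0|, |0 - 1|) = min(0, 1) = 0, yet x ≠ y.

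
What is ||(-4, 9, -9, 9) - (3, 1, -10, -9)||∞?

max(|x_i - y_i|) = max(|-4 - 3|, |9 - 1|, |-9 - (-10)|, |9 - (-9)|) = max(7, 8, 1, 18) = 18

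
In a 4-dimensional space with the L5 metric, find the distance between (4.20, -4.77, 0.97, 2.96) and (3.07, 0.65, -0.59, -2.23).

(Σ|x_i - y_i|^5)^(1/5) = (|4.2 - 3.07|^5 + |-4.77 - 0.65|^5 + |0.97 - (-0.59)|^5 + |2.96 - (-2.23)|^5)^(1/5)
= (1.13^5 + 5.42^5 + 1.56^5 + 5.19^5)^(1/5) ≈ (1.8424 + 4677.313 + 9.239 + 3765.6226)^(1/5) = (8454.017)^(1/5) ≈ 6.1012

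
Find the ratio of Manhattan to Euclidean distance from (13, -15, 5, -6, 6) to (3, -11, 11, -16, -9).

L1 = |13 - 3| + |-15 - (-11)| + |5 - 11| + |-6 - (-16)| + |6 - (-9)| = 10 + 4 + 6 + 10 + 15 = 45
L2 = √(10² + 4² + 6² + 10² + 15²) = √477 ≈ 21.8403
L1 ≥ L2 always (equality iff movement is along one axis); L1 > L2 here.
Ratio L1/L2 = 45/√477 ≈ 2.0604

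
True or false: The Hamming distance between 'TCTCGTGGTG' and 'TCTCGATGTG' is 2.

Differing positions: 6, 7. Hamming distance = 2, so the claim is true.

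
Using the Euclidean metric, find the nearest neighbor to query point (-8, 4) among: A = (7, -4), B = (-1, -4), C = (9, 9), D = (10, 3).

Distances: d(A) = 17, d(B) ≈ 10.6301, d(C) ≈ 17.72, d(D) ≈ 18.0278. Nearest: B = (-1, -4) with distance 10.6301.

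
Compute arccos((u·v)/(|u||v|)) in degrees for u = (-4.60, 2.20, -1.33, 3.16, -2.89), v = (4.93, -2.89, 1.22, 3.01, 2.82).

With u = (-4.60, 2.20, -1.33, 3.16, -2.89), v = (4.93, -2.89, 1.22, 3.01, 2.82):
u·v = (-4.6)·4.93 + 2.2·(-2.89) + (-1.33)·1.22 + 3.16·3.01 + (-2.89)·2.82 = (-22.678) + (-6.358) + (-1.6226) + 9.5116 + (-8.1498) = -29.2968.
|u| = √((-4.6)² + 2.2² + (-1.33)² + 3.16² + (-2.89)²) = √(21.16 + 4.84 + 1.7689 + 9.9856 + 8.3521) = √46.1066, |v| = √(4.93² + (-2.89)² + 1.22² + 3.01² + 2.82²) = √(24.3049 + 8.3521 + 1.4884 + 9.0601 + 7.9524) = √51.1579.
cos θ = (u·v)/(|u||v|) = -29.2968/(√46.1066·√51.1579) ≈ -0.603229
θ = arccos(-0.603229) ≈ 127.1°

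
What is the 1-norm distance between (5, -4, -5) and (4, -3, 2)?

Σ|x_i - y_i| = |5 - 4| + |-4 - (-3)| + |-5 - 2| = 1 + 1 + 7 = 9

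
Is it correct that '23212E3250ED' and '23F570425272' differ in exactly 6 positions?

Differing positions: 3, 4, 5, 6, 7, 10, 11, 12. Hamming distance = 8, so the claim that d_H = 6 is false.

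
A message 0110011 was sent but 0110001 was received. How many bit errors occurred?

Differing positions: 6. Hamming distance = 1.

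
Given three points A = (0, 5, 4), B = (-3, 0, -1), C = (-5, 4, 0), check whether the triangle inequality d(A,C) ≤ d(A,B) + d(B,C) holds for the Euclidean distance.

d(A,B) = √(3² + 5² + 5²) = √59 ≈ 7.6811, d(B,C) = √(2² + 4² + 1²) = √21 ≈ 4.5826, d(A,C) = √(5² + 1² + 4²) = √42 ≈ 6.4807.
d(A,C) ≈ 6.4807 ≤ 7.6811 + 4.5826 = 12.2637. Triangle inequality is satisfied.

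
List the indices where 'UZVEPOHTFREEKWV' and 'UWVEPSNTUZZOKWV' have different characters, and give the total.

Differing positions: 2, 6, 7, 9, 10, 11, 12. Hamming distance = 7.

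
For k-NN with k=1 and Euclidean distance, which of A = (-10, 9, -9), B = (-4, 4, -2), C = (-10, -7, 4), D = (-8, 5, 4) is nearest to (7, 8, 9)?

Distances: d(A) ≈ 24.779, d(B) ≈ 16.0624, d(C) ≈ 23.2164, d(D) ≈ 16.0935. Nearest: B = (-4, 4, -2) with distance 16.0624.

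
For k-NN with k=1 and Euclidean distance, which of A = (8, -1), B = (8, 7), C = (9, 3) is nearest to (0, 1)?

Distances: d(A) ≈ 8.2462, d(B) = 10, d(C) ≈ 9.2195. Nearest: A = (8, -1) with distance 8.2462.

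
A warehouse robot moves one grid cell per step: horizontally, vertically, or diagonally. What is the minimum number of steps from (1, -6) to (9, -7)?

max(|x_i - y_i|) = max(|1 - 9|, |-6 - (-7)|) = max(8, 1) = 8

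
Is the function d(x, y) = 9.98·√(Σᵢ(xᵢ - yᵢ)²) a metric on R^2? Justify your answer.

Yes. The L2 (Euclidean) norm induces a metric on R^2, and multiplying a metric by a positive constant 9.98 > 0 preserves all four axioms: non-negativity (9.98·||x-y|| ≥ 0), identity (9.98·||x-y|| = 0 ⟺ ||x-y|| = 0 ⟺ x = y), symmetry (||x-y|| = ||y-x||), and the triangle inequality (9.98·||x-z|| ≤ 9.98·||x-y|| + 9.98·||y-z||). So d is a metric.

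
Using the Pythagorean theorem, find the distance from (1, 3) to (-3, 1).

√(Σ(x_i - y_i)²) = √((1 - (-3))² + (3 - 1)²)
= √(4² + 2²) = √(16 + 4) = √20 ≈ 4.4721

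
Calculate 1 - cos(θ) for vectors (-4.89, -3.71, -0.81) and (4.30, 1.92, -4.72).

With u = (-4.89, -3.71, -0.81), v = (4.30, 1.92, -4.72):
u·v = (-4.89)·4.3 + (-3.71)·1.92 + (-0.81)·(-4.72) = (-21.027) + (-7.1232) + 3.8232 = -24.327.
|u| = √((-4.89)² + (-3.71)² + (-0.81)²) = √(23.9121 + 13.7641 + 0.6561) = √38.3323, |v| = √(4.3² + 1.92² + (-4.72)²) = √(18.49 + 3.6864 + 22.2784) = √44.4548.
cos θ = (u·v)/(|u||v|) = -24.327/(√38.3323·√44.4548) ≈ -0.5893
Cosine distance = 1 - cos θ ≈ 1 - (-0.5893) = 1.5893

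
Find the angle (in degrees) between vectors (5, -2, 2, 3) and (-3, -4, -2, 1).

With u = (5, -2, 2, 3), v = (-3, -4, -2, 1):
u·v = 5·(-3) + (-2)·(-4) + 2·(-2) + 3·1 = (-15) + 8 + (-4) + 3 = -8.
|u| = √(5² + (-2)² + 2² + 3²) = √42, |v| = √((-3)² + (-4)² + (-2)² + 1²) = √30, so |u||v| = √(42·30) = √1260.
cos θ = (u·v)/(|u||v|) = -8/√1260 ≈ -0.225374
θ = arccos(-0.225374) ≈ 103.02°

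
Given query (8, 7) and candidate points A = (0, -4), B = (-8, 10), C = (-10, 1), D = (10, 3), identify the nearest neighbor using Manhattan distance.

Distances: d(A) = 19, d(B) = 19, d(C) = 24, d(D) = 6. Nearest: D = (10, 3) with distance 6.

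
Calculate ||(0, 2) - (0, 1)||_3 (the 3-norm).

(Σ|x_i - y_i|^3)^(1/3) = (|0 - 0|^3 + |2 - 1|^3)^(1/3)
= (0^3 + 1^3)^(1/3) = (0 + 1)^(1/3) = (1)^(1/3) = 1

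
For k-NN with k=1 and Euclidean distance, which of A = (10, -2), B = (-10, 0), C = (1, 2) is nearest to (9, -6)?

Distances: d(A) ≈ 4.1231, d(B) ≈ 19.9249, d(C) ≈ 11.3137. Nearest: A = (10, -2) with distance 4.1231.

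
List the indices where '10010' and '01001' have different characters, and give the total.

Differing positions: 1, 2, 4, 5. Hamming distance = 4.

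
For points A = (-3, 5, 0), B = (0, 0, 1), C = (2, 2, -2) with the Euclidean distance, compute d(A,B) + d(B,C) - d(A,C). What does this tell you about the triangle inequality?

d(A,B) = √(3² + 5² + 1²) = √35 ≈ 5.9161, d(B,C) = √(2² + 2² + 3²) = √17 ≈ 4.1231, d(A,C) = √(5² + 3² + 2²) = √38 ≈ 6.1644.
d(A,B) + d(B,C) - d(A,C) = 5.9161 + 4.1231 - 6.1644 = 10.0392 - 6.1644 = 3.8748 (to 4 decimal places). This is ≥ 0, so the triangle inequality holds for these points.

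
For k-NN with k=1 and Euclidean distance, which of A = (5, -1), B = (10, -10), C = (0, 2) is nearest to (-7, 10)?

Distances: d(A) ≈ 16.2788, d(B) ≈ 26.2488, d(C) ≈ 10.6301. Nearest: C = (0, 2) with distance 10.6301.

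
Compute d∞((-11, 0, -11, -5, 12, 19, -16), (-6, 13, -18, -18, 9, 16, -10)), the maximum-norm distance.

max(|x_i - y_i|) = max(|-11 - (-6)|, |0 - 13|, |-11 - (-18)|, |-5 - (-18)|, |12 - 9|, |19 - 16|, |-16 - (-10)|) = max(5, 13, 7, 13, 3, 3, 6) = 13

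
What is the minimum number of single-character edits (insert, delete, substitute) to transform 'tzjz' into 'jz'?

Let D[i][j] be the edit distance between the first i characters of 'tzjz' and the first j characters of 'jz', with D[i][0] = i, D[0][j] = j, and D[i][j] = D[i-1][j-1] if the characters match, else 1 + min(D[i-1][j], D[i][j-1], D[i-1][j-1]). Filling the table (rows: prefixes of 'tzjz', columns: prefixes of 'jz'):
     ε  j  z
  ε  0  1  2
  t  1  1  2
  z  2  2  1
  j  3  2  2
  z  4  3  2
The bottom-right entry gives D[4][2] = 2, so no sequence of fewer than 2 edits works. Backtracking through the table gives one optimal edit sequence (2 edits):
  tzjz → zjz (del t @1)
  zjz → jz (del z @1)
Edit distance = 2.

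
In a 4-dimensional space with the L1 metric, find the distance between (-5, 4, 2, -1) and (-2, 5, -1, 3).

Σ|x_i - y_i| = |-5 - (-2)| + |4 - 5| + |2 - (-1)| + |-1 - 3| = 3 + 1 + 3 + 4 = 11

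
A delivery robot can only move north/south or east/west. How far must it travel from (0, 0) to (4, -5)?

Σ|x_i - y_i| = |0 - 4| + |0 - (-5)| = 4 + 5 = 9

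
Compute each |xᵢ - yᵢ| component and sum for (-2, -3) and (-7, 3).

Σ|x_i - y_i| = |-2 - (-7)| + |-3 - 3| = 5 + 6 = 11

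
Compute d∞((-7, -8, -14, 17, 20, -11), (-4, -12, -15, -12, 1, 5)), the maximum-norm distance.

max(|x_i - y_i|) = max(|-7 - (-4)|, |-8 - (-12)|, |-14 - (-15)|, |17 - (-12)|, |20 - 1|, |-11 - 5|) = max(3, 4, 1, 29, 19, 16) = 29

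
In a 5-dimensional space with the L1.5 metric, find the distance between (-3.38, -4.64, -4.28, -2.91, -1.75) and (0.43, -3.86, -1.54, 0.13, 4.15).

(Σ|x_i - y_i|^1.5)^(1/1.5) = (|-3.38 - 0.43|^1.5 + |-4.64 - (-3.86)|^1.5 + |-4.28 - (-1.54)|^1.5 + |-2.91 - 0.13|^1.5 + |-1.75 - 4.15|^1.5)^(1/1.5)
= (3.81^1.5 + 0.78^1.5 + 2.74^1.5 + 3.04^1.5 + 5.9^1.5)^(1/1.5) ≈ (7.4368 + 0.6889 + 4.5355 + 5.3004 + 14.3311)^(1/1.5) = (32.2927)^(1/1.5) ≈ 10.1407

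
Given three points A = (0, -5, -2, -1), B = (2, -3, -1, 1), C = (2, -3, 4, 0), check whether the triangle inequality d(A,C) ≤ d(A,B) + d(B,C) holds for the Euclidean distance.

d(A,B) = √(2² + 2² + 1² + 2²) = √13 ≈ 3.6056, d(B,C) = √(0² + 0² + 5² + 1²) = √26 ≈ 5.099, d(A,C) = √(2² + 2² + 6² + 1²) = √45 ≈ 6.7082.
d(A,C) ≈ 6.7082 ≤ 3.6056 + 5.099 = 8.7046. Triangle inequality is satisfied.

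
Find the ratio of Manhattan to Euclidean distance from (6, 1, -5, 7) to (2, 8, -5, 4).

L1 = |6 - 2| + |1 - 8| + |-5 - (-5)| + |7 - 4| = 4 + 7 + 0 + 3 = 14
L2 = √(4² + 7² + 0² + 3²) = √74 ≈ 8.6023
L1 ≥ L2 always (equality iff movement is along one axis); L1 > L2 here.
Ratio L1/L2 = 14/√74 ≈ 1.6275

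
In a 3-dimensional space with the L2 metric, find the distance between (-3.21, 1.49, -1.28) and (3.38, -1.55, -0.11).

(Σ|x_i - y_i|^2)^(1/2) = (|-3.21 - 3.38|^2 + |1.49 - (-1.55)|^2 + |-1.28 - (-0.11)|^2)^(1/2)
= (6.59^2 + 3.04^2 + 1.17^2)^(1/2) = (43.4281 + 9.2416 + 1.3689)^(1/2) = (54.0386)^(1/2) ≈ 7.3511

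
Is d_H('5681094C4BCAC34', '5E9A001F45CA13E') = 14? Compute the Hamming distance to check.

Differing positions: 2, 3, 4, 6, 7, 8, 10, 13, 15. Hamming distance = 9, so the claim that d_H = 14 is false.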